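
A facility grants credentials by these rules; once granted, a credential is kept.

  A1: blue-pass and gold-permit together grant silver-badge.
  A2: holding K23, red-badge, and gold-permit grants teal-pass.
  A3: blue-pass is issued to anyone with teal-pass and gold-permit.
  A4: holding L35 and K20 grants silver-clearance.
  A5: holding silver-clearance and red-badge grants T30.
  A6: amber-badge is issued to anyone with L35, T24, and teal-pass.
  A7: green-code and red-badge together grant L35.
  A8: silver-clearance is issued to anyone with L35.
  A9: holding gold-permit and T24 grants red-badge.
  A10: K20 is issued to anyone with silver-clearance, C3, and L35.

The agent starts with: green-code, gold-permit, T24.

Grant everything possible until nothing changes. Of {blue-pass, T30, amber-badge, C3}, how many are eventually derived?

Holding gold-permit and T24 grants red-badge (A9).
Holding green-code and red-badge grants L35 (A7).
Holding L35 grants silver-clearance (A8).
Holding silver-clearance and red-badge grants T30 (A5).
blue-pass would need teal-pass and gold-permit (A3), but teal-pass is never granted.
T30: reached.
amber-badge would need L35, T24, and teal-pass (A6), but teal-pass is never granted.
No rule produces C3, and it is not given.
Reached: T30 — 1 of the 4.

1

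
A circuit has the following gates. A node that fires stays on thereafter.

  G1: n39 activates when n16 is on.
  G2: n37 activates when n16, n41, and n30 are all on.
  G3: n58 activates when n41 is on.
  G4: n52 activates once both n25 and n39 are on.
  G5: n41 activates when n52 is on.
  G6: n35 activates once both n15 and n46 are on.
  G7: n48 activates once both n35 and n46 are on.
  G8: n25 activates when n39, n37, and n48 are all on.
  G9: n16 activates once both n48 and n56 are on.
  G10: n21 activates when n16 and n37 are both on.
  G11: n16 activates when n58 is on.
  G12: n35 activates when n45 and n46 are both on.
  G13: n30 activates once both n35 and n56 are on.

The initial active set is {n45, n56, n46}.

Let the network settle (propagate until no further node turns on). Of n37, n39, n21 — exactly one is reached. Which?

G12: n45 and n46 on → n35 on.
G7: n35 and n46 on → n48 on.
G9: n48 and n56 on → n16 on.
n16 is on, so n39 activates (G1).
n21 would need n16 and n37 (G10), but n37 never turns on. n37 would need n16, n41, and n30 (G2), but n41 never turns on.

n39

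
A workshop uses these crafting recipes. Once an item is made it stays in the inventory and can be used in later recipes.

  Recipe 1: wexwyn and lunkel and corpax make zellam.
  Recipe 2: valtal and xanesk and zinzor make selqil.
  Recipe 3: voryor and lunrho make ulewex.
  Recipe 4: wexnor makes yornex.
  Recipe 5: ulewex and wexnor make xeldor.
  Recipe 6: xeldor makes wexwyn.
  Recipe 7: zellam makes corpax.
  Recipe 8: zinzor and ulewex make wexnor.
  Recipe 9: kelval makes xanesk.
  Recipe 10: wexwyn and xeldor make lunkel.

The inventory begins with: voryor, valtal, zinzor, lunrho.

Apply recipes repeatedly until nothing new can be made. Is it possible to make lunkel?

Yes

Using Recipe 3, voryor and lunrho make ulewex.
zinzor and ulewex → wexnor (Recipe 8).
Using Recipe 5, ulewex and wexnor make xeldor.
Using Recipe 6, xeldor makes wexwyn.
wexwyn and xeldor → lunkel (Recipe 10).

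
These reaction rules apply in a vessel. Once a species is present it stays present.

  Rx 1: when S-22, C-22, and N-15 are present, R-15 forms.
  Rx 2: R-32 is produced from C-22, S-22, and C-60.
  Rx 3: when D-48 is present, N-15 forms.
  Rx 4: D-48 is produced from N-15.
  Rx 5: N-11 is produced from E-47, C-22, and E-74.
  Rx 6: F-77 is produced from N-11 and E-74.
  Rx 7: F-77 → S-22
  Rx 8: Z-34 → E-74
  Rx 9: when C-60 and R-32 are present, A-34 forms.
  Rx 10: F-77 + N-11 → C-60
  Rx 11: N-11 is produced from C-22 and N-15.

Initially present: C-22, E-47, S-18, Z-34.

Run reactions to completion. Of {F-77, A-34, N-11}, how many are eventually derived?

Z-34 present → E-74 forms (Rx 8).
E-47, C-22, and E-74 present → N-11 forms (Rx 5).
N-11 and E-74 present → F-77 forms (Rx 6).
F-77 and N-11 present → C-60 forms (Rx 10).
F-77 present → S-22 forms (Rx 7).
C-22, S-22, and C-60 present → R-32 forms (Rx 2).
C-60 and R-32 present → A-34 forms (Rx 9).
F-77: reached.
A-34: reached.
N-11: reached.
All 3 are reached.

3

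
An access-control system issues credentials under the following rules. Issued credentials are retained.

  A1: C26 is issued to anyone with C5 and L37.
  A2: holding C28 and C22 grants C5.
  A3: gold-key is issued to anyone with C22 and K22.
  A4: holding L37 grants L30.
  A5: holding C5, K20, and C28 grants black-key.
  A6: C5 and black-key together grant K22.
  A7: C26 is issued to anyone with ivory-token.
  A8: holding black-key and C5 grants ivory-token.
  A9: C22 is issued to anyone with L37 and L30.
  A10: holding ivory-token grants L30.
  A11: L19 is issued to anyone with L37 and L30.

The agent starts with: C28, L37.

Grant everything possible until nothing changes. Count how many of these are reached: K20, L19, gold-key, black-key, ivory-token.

1

Holding L37 grants L30 (A4).
Holding L37 and L30 grants L19 (A11).
No rule produces K20, and it is not given.
L19: reached.
gold-key would need C22 and K22 (A3), but K22 is never granted.
black-key would need C5, K20, and C28 (A5), but K20 is never granted.
ivory-token would need black-key and C5 (A8), but black-key is never granted.
Reached: L19 — 1 of the 5.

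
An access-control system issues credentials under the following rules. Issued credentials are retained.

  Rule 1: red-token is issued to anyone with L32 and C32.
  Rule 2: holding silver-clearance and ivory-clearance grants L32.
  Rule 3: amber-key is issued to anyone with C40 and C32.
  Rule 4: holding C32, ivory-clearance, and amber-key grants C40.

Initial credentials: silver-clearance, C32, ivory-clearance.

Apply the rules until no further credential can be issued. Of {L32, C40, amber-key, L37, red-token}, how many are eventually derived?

Holding silver-clearance and ivory-clearance grants L32 (Rule 2).
Holding L32 and C32 grants red-token (Rule 1).
L32: reached.
C40 would need C32, ivory-clearance, and amber-key (Rule 4), but amber-key is never granted.
amber-key would need C40 and C32 (Rule 3), but C40 is never granted.
No rule produces L37, and it is not given.
red-token: reached.
Reached: L32 and red-token — 2 of the 5.

2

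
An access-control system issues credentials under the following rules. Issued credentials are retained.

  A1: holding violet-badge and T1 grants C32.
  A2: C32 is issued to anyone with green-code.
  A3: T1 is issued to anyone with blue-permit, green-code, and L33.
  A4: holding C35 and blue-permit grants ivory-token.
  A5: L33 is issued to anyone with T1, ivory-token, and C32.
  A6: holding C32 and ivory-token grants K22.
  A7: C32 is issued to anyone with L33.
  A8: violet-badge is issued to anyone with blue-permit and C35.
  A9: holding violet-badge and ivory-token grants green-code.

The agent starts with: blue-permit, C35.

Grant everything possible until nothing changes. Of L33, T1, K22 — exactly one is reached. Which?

K22

Holding C35 and blue-permit grants ivory-token (A4).
Holding blue-permit and C35 grants violet-badge (A8).
Holding violet-badge and ivory-token grants green-code (A9).
Holding green-code grants C32 (A2).
Holding C32 and ivory-token grants K22 (A6).
L33 would need T1, ivory-token, and C32 (A5), but T1 is never granted. T1 would need blue-permit, green-code, and L33 (A3), but L33 is never granted.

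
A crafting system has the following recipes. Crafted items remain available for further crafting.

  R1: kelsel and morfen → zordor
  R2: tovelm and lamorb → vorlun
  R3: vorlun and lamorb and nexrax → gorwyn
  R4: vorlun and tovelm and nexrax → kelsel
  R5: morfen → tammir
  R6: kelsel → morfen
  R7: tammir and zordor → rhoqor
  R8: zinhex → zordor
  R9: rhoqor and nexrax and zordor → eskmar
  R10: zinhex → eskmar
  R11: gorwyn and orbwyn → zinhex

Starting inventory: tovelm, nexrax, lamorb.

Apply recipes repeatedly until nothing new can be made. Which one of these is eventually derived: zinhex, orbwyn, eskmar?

eskmar

tovelm and lamorb → vorlun (R2).
vorlun and tovelm and nexrax → kelsel (R4).
Using R6, kelsel makes morfen.
Using R1, kelsel and morfen make zordor.
Using R5, morfen makes tammir.
tammir and zordor → rhoqor (R7).
rhoqor and nexrax and zordor → eskmar (R9).
zinhex would need gorwyn and orbwyn (R11), but orbwyn is never obtained. No rule produces orbwyn, and it is not given.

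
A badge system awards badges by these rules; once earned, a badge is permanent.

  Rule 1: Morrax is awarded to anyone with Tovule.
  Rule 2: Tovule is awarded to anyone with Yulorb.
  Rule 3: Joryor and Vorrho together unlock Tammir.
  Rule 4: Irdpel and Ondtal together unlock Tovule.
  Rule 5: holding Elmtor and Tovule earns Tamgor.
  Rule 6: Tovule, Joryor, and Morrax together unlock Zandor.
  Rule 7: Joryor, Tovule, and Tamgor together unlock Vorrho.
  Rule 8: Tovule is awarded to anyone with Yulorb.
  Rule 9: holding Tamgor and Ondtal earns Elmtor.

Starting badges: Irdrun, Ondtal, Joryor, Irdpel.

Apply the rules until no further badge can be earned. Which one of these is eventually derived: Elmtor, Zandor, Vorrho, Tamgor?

Zandor

With Irdpel and Ondtal, Tovule is earned (Rule 4).
With Tovule, Morrax is earned (Rule 1).
With Tovule, Joryor, and Morrax, Zandor is earned (Rule 6).
Tamgor would need Elmtor and Tovule (Rule 5), but Elmtor is never earned. Elmtor would need Tamgor and Ondtal (Rule 9), but Tamgor is never earned. Vorrho would need Joryor, Tovule, and Tamgor (Rule 7), but Tamgor is never earned.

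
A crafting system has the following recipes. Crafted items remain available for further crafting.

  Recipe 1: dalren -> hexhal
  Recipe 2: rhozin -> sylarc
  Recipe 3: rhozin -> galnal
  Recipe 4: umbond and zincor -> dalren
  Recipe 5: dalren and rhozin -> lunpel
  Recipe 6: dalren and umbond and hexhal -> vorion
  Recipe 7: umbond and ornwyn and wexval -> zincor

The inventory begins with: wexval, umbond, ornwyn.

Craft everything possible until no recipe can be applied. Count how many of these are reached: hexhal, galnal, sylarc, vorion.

2

umbond and ornwyn and wexval -> zincor (Recipe 7).
umbond and zincor -> dalren (Recipe 4).
Using Recipe 1, dalren makes hexhal.
dalren and umbond and hexhal -> vorion (Recipe 6).
hexhal: reached.
galnal would need rhozin (Recipe 3), but rhozin is never obtained.
sylarc would need rhozin (Recipe 2), but rhozin is never obtained.
vorion: reached.
Reached: hexhal and vorion — 2 of the 4.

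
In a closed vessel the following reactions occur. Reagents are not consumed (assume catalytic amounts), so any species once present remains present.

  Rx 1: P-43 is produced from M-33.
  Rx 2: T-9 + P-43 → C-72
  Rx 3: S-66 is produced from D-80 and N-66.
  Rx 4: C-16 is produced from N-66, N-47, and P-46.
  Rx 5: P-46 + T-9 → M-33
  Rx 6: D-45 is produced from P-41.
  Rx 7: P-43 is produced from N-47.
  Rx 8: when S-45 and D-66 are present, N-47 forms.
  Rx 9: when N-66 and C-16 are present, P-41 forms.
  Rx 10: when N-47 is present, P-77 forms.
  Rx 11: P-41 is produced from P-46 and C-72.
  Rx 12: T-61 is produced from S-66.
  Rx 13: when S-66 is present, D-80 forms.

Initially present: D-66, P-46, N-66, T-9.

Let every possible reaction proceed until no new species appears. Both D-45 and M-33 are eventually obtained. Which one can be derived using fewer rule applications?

M-33: P-46 and T-9 present → M-33 forms (Rx 5). [1 rule application]
D-45: P-46 and T-9 present → M-33 forms (Rx 5). M-33 present → P-43 forms (Rx 1). T-9 and P-43 present → C-72 forms (Rx 2). P-46 and C-72 present → P-41 forms (Rx 11). P-41 present → D-45 forms (Rx 6). [5 rule applications]
M-33 needs fewer.

M-33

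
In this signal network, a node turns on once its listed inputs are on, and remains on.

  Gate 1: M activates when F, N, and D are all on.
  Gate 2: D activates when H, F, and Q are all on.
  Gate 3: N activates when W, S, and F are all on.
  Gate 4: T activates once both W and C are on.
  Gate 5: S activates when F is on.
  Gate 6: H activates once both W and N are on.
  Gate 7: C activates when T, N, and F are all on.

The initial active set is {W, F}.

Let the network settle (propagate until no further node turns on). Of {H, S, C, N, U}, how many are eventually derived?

3

Gate 5: F on → S on.
W, S, and F are on, so N activates (Gate 3).
Gate 6: W and N on → H on.
H: reached.
S: reached.
C would need T, N, and F (Gate 7), but T never turns on.
N: reached.
No rule produces U, and it is not given.
Reached: H, S, and N — 3 of the 5.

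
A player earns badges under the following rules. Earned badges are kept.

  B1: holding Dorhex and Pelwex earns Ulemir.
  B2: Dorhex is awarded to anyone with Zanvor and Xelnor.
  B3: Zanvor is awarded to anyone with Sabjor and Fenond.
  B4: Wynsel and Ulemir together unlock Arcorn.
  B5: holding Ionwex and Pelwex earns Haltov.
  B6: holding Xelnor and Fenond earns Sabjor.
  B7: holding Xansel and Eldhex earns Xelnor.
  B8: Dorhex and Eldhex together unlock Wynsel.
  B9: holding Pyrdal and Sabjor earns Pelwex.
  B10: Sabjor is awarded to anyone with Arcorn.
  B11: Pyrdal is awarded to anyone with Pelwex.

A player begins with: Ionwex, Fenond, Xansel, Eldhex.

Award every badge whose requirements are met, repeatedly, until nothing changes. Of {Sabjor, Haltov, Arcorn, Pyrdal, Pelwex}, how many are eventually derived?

1

With Xansel and Eldhex, Xelnor is earned (B7).
With Xelnor and Fenond, Sabjor is earned (B6).
Sabjor: reached.
Haltov would need Ionwex and Pelwex (B5), but Pelwex is never earned.
Arcorn would need Wynsel and Ulemir (B4), but Ulemir is never earned.
Pyrdal would need Pelwex (B11), but Pelwex is never earned.
Pelwex would need Pyrdal and Sabjor (B9), but Pyrdal is never earned.
Reached: Sabjor — 1 of the 5.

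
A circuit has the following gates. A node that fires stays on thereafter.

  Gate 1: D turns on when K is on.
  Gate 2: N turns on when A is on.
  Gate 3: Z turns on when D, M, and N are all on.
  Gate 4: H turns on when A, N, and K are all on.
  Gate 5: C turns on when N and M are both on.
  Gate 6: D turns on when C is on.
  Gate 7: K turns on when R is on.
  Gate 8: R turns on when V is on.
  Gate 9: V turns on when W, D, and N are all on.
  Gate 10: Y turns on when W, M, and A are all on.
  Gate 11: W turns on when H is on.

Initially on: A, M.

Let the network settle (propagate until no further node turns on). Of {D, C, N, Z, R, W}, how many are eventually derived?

Gate 2: A on → N on.
Gate 5: N and M on → C on.
Gate 6: C on → D on.
Gate 3: D, M, and N on → Z on.
D: reached.
C: reached.
N: reached.
Z: reached.
R would need V (Gate 8), but V never turns on.
W would need H (Gate 11), but H never turns on.
Reached: D, C, N, and Z — 4 of the 6.

4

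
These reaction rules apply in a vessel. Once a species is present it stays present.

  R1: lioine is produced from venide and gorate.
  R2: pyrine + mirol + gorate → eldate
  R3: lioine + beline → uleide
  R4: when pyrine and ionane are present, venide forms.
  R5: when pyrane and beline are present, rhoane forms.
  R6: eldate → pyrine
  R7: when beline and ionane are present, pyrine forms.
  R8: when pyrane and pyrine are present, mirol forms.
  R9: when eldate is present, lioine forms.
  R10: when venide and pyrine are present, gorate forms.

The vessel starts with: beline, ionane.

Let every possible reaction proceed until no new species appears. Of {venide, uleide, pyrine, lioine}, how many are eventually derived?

4

beline and ionane present → pyrine forms (R7).
pyrine and ionane present → venide forms (R4).
venide and pyrine present → gorate forms (R10).
venide and gorate present → lioine forms (R1).
lioine and beline present → uleide forms (R3).
venide: reached.
uleide: reached.
pyrine: reached.
lioine: reached.
All 4 are reached.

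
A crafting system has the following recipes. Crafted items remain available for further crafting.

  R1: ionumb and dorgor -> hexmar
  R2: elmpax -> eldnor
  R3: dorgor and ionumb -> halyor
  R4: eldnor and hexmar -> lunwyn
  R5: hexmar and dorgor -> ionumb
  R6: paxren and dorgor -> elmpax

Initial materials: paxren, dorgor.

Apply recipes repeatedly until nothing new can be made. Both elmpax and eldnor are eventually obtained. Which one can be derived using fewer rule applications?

elmpax

elmpax: Using R6, paxren and dorgor make elmpax. [1 rule application]
eldnor: paxren and dorgor -> elmpax (R6). elmpax -> eldnor (R2). [2 rule applications]
elmpax needs fewer.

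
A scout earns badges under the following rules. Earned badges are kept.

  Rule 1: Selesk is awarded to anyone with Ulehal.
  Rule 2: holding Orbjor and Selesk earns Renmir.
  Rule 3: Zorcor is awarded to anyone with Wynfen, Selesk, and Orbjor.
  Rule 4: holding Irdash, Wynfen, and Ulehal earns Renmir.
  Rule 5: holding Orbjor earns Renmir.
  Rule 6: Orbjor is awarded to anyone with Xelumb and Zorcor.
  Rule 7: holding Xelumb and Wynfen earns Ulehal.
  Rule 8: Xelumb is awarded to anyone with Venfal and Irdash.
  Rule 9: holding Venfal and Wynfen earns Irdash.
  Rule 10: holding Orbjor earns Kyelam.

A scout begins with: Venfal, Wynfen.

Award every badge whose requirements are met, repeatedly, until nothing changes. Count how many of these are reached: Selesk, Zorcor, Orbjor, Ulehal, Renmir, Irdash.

4

With Venfal and Wynfen, Irdash is earned (Rule 9).
With Venfal and Irdash, Xelumb is earned (Rule 8).
With Xelumb and Wynfen, Ulehal is earned (Rule 7).
With Irdash, Wynfen, and Ulehal, Renmir is earned (Rule 4).
With Ulehal, Selesk is earned (Rule 1).
Selesk: reached.
Zorcor would need Wynfen, Selesk, and Orbjor (Rule 3), but Orbjor is never earned.
Orbjor would need Xelumb and Zorcor (Rule 6), but Zorcor is never earned.
Ulehal: reached.
Renmir: reached.
Irdash: reached.
Reached: Selesk, Ulehal, Renmir, and Irdash — 4 of the 6.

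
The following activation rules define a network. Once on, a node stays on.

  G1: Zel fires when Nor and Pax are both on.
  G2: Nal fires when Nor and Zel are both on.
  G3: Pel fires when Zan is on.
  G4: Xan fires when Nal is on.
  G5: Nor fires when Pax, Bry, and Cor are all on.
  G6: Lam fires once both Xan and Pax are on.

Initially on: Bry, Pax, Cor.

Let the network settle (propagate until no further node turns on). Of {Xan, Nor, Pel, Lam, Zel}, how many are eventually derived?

G5: Pax, Bry, and Cor on → Nor on.
Nor and Pax are on, so Zel fires (G1).
G2: Nor and Zel on → Nal on.
G4: Nal on → Xan on.
Xan and Pax are on, so Lam fires (G6).
Xan: reached.
Nor: reached.
Pel would need Zan (G3), but Zan never turns on.
Lam: reached.
Zel: reached.
Reached: Xan, Nor, Lam, and Zel — 4 of the 5.

4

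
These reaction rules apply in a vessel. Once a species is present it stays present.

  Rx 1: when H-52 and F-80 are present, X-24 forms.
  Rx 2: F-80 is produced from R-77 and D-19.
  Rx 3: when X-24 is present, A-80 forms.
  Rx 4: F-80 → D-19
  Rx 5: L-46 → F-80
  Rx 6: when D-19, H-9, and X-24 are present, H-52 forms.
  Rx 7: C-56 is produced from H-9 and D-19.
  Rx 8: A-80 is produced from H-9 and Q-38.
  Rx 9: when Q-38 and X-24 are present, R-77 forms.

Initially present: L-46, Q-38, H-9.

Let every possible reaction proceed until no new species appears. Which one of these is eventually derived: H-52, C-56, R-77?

C-56

L-46 present → F-80 forms (Rx 5).
F-80 present → D-19 forms (Rx 4).
H-9 and D-19 present → C-56 forms (Rx 7).
R-77 would need Q-38 and X-24 (Rx 9), but X-24 never forms. H-52 would need D-19, H-9, and X-24 (Rx 6), but X-24 never forms.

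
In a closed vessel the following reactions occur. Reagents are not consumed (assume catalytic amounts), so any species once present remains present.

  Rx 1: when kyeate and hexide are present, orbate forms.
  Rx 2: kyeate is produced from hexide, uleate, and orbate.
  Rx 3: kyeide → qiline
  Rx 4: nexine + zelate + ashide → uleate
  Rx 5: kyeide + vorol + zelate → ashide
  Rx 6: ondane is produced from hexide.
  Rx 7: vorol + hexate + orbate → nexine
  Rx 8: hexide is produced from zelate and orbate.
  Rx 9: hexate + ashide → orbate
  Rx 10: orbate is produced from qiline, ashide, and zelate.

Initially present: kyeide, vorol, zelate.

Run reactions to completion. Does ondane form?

Yes

kyeide, vorol, and zelate present → ashide forms (Rx 5).
kyeide present → qiline forms (Rx 3).
qiline, ashide, and zelate present → orbate forms (Rx 10).
zelate and orbate present → hexide forms (Rx 8).
hexide present → ondane forms (Rx 6).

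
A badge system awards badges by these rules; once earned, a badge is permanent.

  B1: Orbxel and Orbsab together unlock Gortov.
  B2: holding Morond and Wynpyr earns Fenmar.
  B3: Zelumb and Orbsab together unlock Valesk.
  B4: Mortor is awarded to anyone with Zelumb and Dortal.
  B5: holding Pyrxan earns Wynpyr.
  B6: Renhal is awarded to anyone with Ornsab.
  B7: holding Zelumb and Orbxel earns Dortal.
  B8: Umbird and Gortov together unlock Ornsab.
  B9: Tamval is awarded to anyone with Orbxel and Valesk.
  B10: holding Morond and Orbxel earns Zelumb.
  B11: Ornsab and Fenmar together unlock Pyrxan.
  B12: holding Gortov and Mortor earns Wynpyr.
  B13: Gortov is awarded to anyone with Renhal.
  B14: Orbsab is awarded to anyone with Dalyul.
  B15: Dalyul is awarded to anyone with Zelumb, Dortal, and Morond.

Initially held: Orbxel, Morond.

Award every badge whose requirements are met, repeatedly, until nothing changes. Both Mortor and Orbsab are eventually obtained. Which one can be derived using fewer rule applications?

Mortor

Mortor: With Morond and Orbxel, Zelumb is earned (B10). With Zelumb and Orbxel, Dortal is earned (B7). With Zelumb and Dortal, Mortor is earned (B4). [3 rule applications]
Orbsab: With Morond and Orbxel, Zelumb is earned (B10). With Zelumb and Orbxel, Dortal is earned (B7). With Zelumb, Dortal, and Morond, Dalyul is earned (B15). With Dalyul, Orbsab is earned (B14). [4 rule applications]
Mortor needs fewer.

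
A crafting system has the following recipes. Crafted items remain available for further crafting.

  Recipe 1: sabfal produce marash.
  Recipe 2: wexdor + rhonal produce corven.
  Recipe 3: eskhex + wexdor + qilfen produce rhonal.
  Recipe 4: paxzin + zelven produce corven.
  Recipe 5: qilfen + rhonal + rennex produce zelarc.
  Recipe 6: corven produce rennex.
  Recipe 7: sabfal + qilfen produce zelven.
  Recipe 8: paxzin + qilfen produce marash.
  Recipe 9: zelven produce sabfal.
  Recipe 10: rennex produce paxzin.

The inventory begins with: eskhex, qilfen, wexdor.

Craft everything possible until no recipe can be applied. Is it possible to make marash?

Yes

Using Recipe 3, eskhex, wexdor, and qilfen make rhonal.
Using Recipe 2, wexdor and rhonal make corven.
corven → rennex (Recipe 6).
Using Recipe 10, rennex makes paxzin.
Using Recipe 8, paxzin and qilfen make marash.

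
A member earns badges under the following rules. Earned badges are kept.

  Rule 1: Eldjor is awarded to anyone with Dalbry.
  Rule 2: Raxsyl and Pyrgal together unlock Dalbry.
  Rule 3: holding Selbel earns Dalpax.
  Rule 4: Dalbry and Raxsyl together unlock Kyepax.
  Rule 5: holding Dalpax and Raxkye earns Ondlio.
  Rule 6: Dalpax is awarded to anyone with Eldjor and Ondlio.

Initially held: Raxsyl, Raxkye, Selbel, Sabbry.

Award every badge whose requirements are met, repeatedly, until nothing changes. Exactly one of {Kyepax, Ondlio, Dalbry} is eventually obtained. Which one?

Ondlio

With Selbel, Dalpax is earned (Rule 3).
With Dalpax and Raxkye, Ondlio is earned (Rule 5).
Dalbry would need Raxsyl and Pyrgal (Rule 2), but Pyrgal is never earned. Kyepax would need Dalbry and Raxsyl (Rule 4), but Dalbry is never earned.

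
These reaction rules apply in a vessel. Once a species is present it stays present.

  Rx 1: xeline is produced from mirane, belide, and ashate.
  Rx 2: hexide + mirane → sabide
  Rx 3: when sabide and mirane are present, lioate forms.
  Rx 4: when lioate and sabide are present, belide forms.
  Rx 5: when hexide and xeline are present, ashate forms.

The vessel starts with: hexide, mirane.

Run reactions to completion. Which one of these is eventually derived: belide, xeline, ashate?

belide

hexide and mirane present → sabide forms (Rx 2).
sabide and mirane present → lioate forms (Rx 3).
lioate and sabide present → belide forms (Rx 4).
ashate would need hexide and xeline (Rx 5), but xeline never forms. xeline would need mirane, belide, and ashate (Rx 1), but ashate never forms.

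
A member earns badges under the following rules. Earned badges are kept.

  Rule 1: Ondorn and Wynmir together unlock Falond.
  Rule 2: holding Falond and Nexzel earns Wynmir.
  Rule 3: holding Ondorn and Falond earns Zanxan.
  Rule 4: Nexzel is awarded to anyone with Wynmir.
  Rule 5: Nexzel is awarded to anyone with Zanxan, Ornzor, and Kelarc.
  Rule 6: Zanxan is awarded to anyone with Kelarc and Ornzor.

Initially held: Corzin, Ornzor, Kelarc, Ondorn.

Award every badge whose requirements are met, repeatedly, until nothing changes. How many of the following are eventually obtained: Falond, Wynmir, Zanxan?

With Kelarc and Ornzor, Zanxan is earned (Rule 6).
Falond would need Ondorn and Wynmir (Rule 1), but Wynmir is never earned.
Wynmir would need Falond and Nexzel (Rule 2), but Falond is never earned.
Zanxan: reached.
Reached: Zanxan — 1 of the 3.

1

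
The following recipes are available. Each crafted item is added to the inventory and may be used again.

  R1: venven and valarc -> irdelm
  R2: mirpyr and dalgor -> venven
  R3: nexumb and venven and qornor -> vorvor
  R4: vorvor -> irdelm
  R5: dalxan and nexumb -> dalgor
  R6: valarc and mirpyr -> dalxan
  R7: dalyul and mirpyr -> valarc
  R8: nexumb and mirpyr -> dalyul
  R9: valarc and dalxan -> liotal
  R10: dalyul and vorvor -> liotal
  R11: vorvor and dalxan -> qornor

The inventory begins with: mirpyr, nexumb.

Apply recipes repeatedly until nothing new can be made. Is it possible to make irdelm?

nexumb and mirpyr -> dalyul (R8).
dalyul and mirpyr -> valarc (R7).
Using R6, valarc and mirpyr make dalxan.
dalxan and nexumb -> dalgor (R5).
mirpyr and dalgor -> venven (R2).
Using R1, venven and valarc make irdelm.

Yes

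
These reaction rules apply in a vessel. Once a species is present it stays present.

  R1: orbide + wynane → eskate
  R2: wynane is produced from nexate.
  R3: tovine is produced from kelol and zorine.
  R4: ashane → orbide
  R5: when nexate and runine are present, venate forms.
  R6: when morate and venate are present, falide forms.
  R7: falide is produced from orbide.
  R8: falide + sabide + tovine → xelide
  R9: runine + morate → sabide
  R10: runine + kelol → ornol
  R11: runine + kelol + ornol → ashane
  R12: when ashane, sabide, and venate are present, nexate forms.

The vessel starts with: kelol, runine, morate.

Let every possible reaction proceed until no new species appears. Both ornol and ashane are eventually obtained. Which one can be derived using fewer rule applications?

ornol

ornol: runine and kelol present → ornol forms (R10). [1 rule application]
ashane: runine and kelol present → ornol forms (R10). runine, kelol, and ornol present → ashane forms (R11). [2 rule applications]
ornol needs fewer.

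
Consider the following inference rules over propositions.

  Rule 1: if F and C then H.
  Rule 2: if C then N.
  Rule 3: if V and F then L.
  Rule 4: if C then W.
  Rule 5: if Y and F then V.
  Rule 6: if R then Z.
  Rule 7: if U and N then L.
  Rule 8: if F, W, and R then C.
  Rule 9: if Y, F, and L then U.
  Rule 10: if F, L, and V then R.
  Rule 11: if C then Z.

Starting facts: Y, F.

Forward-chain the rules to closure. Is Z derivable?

From Y and F, Rule 5 gives V.
V and F hold, so L follows (Rule 3).
From F, L, and V, Rule 10 gives R.
From R, Rule 6 gives Z.

Yes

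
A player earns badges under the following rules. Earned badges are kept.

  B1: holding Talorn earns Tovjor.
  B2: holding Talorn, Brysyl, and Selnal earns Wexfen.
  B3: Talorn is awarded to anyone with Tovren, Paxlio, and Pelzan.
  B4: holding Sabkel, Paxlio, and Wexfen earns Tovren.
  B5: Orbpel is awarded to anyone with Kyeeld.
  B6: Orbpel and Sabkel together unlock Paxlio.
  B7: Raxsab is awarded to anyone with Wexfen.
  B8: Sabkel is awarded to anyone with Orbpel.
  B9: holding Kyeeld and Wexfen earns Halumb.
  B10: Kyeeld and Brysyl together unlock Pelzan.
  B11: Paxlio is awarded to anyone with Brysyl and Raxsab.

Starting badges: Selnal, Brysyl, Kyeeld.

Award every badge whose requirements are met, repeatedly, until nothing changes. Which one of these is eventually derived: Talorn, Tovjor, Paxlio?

With Kyeeld, Orbpel is earned (B5).
With Orbpel, Sabkel is earned (B8).
With Orbpel and Sabkel, Paxlio is earned (B6).
Tovjor would need Talorn (B1), but Talorn is never earned. Talorn would need Tovren, Paxlio, and Pelzan (B3), but Tovren is never earned.

Paxlio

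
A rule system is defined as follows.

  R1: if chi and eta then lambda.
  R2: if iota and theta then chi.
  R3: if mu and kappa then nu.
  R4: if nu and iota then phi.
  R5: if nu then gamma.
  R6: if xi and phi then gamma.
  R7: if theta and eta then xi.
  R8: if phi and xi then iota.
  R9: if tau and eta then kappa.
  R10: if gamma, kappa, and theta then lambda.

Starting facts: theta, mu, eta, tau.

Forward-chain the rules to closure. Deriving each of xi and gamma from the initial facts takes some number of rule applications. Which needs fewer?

xi: theta and eta hold, so xi follows (R7). [1 rule application]
gamma: From tau and eta, R9 gives kappa. mu and kappa hold, so nu follows (R3). nu holds, so gamma follows (R5). [3 rule applications]
xi needs fewer.

xi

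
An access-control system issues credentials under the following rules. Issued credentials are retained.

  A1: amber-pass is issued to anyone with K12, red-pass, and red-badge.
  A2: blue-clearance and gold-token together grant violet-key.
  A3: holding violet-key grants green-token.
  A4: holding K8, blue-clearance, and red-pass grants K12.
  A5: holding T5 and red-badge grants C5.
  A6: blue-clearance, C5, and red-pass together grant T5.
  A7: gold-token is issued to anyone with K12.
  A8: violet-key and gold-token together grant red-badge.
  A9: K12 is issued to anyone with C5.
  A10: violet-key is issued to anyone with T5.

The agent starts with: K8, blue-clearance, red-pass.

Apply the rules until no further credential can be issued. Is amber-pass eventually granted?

Yes

Holding K8, blue-clearance, and red-pass grants K12 (A4).
Holding K12 grants gold-token (A7).
Holding blue-clearance and gold-token grants violet-key (A2).
Holding violet-key and gold-token grants red-badge (A8).
Holding K12, red-pass, and red-badge grants amber-pass (A1).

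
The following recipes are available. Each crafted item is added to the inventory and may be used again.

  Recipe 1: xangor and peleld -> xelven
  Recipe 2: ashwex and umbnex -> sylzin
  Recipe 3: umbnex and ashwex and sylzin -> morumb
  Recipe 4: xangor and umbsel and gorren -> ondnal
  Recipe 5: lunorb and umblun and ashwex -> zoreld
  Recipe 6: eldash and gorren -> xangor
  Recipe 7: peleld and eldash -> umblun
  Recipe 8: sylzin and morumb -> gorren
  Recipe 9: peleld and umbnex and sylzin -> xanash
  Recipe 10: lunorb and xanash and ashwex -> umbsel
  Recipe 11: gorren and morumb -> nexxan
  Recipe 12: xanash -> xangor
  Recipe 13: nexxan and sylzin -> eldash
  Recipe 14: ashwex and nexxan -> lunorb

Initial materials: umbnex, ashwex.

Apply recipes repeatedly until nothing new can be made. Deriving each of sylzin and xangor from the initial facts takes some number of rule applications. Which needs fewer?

sylzin: ashwex and umbnex -> sylzin (Recipe 2). [1 rule application]
xangor: ashwex and umbnex -> sylzin (Recipe 2). Using Recipe 3, umbnex, ashwex, and sylzin make morumb. sylzin and morumb -> gorren (Recipe 8). gorren and morumb -> nexxan (Recipe 11). Using Recipe 13, nexxan and sylzin make eldash. eldash and gorren -> xangor (Recipe 6). [6 rule applications]
sylzin needs fewer.

sylzin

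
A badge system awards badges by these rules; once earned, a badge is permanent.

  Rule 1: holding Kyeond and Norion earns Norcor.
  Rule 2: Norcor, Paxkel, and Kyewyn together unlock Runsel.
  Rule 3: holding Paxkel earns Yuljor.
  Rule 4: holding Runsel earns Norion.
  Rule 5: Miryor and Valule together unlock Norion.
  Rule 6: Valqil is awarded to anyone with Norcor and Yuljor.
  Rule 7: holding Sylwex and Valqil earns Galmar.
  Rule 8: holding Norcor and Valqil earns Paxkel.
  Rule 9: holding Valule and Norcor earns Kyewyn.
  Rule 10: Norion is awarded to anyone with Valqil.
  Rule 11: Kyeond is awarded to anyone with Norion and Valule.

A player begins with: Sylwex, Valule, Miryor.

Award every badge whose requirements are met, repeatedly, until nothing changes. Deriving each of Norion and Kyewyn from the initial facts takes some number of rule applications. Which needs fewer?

Norion

Norion: With Miryor and Valule, Norion is earned (Rule 5). [1 rule application]
Kyewyn: With Miryor and Valule, Norion is earned (Rule 5). With Norion and Valule, Kyeond is earned (Rule 11). With Kyeond and Norion, Norcor is earned (Rule 1). With Valule and Norcor, Kyewyn is earned (Rule 9). [4 rule applications]
Norion needs fewer.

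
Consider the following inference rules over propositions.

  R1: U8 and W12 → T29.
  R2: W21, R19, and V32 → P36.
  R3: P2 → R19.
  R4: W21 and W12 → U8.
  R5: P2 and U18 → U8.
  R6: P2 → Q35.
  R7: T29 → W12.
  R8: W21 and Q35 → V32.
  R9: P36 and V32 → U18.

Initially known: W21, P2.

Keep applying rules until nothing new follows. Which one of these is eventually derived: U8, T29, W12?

From P2, R3 gives R19.
P2 holds, so Q35 follows (R6).
From W21 and Q35, R8 gives V32.
W21, R19, and V32 hold, so P36 follows (R2).
From P36 and V32, R9 gives U18.
From P2 and U18, R5 gives U8.
W12 would need T29 (R7), but T29 is never established. T29 would need U8 and W12 (R1), but W12 is never established.

U8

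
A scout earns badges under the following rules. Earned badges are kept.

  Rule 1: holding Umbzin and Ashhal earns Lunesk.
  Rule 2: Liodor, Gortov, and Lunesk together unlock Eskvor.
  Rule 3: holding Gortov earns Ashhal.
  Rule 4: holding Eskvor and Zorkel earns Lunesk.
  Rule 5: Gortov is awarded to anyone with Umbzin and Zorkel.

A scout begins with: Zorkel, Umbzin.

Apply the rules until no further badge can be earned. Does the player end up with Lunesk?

Yes

With Umbzin and Zorkel, Gortov is earned (Rule 5).
With Gortov, Ashhal is earned (Rule 3).
With Umbzin and Ashhal, Lunesk is earned (Rule 1).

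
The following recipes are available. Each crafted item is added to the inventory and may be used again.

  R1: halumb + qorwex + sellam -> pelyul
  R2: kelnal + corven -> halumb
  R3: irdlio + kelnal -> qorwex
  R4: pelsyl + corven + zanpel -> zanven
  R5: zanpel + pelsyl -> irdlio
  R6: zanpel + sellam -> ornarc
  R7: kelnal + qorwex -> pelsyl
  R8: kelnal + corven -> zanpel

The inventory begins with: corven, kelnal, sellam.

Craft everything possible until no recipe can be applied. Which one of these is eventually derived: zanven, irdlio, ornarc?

ornarc

Using R8, kelnal and corven make zanpel.
zanpel + sellam -> ornarc (R6).
zanven would need pelsyl, corven, and zanpel (R4), but pelsyl is never obtained. irdlio would need zanpel and pelsyl (R5), but pelsyl is never obtained.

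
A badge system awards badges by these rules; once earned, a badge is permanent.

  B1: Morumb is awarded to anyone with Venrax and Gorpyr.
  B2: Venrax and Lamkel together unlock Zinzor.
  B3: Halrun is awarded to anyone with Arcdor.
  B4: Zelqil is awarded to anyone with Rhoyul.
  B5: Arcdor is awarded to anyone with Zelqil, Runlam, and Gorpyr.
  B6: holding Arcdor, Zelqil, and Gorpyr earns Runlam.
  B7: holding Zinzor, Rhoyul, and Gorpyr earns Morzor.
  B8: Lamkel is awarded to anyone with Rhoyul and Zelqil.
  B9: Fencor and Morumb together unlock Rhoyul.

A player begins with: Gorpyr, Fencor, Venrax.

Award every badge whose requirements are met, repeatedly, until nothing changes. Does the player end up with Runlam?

No

Runlam would need Arcdor, Zelqil, and Gorpyr (B6), but Arcdor is never earned.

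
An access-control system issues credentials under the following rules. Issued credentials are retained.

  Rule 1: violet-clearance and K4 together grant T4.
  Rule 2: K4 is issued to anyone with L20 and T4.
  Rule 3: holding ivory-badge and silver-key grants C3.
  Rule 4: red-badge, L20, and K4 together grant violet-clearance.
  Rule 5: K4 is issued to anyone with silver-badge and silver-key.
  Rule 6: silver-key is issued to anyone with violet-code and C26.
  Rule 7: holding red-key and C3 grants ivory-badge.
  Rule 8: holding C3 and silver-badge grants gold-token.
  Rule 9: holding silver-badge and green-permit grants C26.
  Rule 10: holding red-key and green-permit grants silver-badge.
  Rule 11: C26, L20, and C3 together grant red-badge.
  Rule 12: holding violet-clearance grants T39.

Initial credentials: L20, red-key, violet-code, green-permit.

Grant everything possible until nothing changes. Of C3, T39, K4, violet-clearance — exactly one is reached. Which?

Holding red-key and green-permit grants silver-badge (Rule 10).
Holding silver-badge and green-permit grants C26 (Rule 9).
Holding violet-code and C26 grants silver-key (Rule 6).
Holding silver-badge and silver-key grants K4 (Rule 5).
T39 would need violet-clearance (Rule 12), but violet-clearance is never granted. C3 would need ivory-badge and silver-key (Rule 3), but ivory-badge is never granted. violet-clearance would need red-badge, L20, and K4 (Rule 4), but red-badge is never granted.

K4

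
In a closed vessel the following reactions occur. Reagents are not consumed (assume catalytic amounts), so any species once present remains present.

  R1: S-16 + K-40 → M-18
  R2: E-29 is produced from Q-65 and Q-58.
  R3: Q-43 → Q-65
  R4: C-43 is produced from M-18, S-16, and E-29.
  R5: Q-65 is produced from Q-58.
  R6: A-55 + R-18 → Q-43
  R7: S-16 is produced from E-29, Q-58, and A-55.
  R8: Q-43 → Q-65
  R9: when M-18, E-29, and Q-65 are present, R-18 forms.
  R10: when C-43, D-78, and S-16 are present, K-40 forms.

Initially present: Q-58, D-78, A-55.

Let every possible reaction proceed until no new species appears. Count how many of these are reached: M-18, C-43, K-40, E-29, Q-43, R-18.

1

Q-58 present → Q-65 forms (R5).
Q-65 and Q-58 present → E-29 forms (R2).
M-18 would need S-16 and K-40 (R1), but K-40 never forms.
C-43 would need M-18, S-16, and E-29 (R4), but M-18 never forms.
K-40 would need C-43, D-78, and S-16 (R10), but C-43 never forms.
E-29: reached.
Q-43 would need A-55 and R-18 (R6), but R-18 never forms.
R-18 would need M-18, E-29, and Q-65 (R9), but M-18 never forms.
Reached: E-29 — 1 of the 6.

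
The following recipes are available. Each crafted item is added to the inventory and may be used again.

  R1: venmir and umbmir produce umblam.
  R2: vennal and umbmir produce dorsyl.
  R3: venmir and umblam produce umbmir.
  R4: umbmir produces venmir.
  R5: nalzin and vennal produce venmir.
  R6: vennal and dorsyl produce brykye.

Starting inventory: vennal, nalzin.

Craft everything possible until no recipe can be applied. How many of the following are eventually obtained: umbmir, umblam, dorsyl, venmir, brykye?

1

nalzin and vennal → venmir (R5).
umbmir would need venmir and umblam (R3), but umblam is never obtained.
umblam would need venmir and umbmir (R1), but umbmir is never obtained.
dorsyl would need vennal and umbmir (R2), but umbmir is never obtained.
venmir: reached.
brykye would need vennal and dorsyl (R6), but dorsyl is never obtained.
Reached: venmir — 1 of the 5.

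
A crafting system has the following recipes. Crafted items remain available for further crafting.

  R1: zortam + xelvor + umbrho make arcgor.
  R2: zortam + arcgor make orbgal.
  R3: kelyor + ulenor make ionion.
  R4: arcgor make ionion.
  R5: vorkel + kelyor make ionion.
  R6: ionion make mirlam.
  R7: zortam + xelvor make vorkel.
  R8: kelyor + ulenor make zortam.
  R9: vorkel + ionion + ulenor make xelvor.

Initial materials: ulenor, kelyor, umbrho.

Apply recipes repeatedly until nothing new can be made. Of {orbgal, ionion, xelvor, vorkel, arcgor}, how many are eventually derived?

kelyor + ulenor → ionion (R3).
orbgal would need zortam and arcgor (R2), but arcgor is never obtained.
ionion: reached.
xelvor would need vorkel, ionion, and ulenor (R9), but vorkel is never obtained.
vorkel would need zortam and xelvor (R7), but xelvor is never obtained.
arcgor would need zortam, xelvor, and umbrho (R1), but xelvor is never obtained.
Reached: ionion — 1 of the 5.

1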